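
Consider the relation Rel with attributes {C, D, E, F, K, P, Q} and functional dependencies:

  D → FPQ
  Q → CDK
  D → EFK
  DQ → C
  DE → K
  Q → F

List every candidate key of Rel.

{D}⁺: D→FPQ adds F, P, Q; Q→CDK adds C, K; D→EFK adds E → {C, D, E, F, K, P, Q}.
{Q}⁺: Q→CDK adds C, D, K; D→EFK adds E, F; D→FPQ adds P → {C, D, E, F, K, P, Q}.

{D}, {Q}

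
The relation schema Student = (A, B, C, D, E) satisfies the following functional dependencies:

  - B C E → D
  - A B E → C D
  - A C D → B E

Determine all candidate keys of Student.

Attribute A never appears on the right-hand side of any dependency, so A must belong to every candidate key.
{A}⁺ = {A}, which is not all of the schema, so we must add further attributes.
{A, B, E}⁺: ABE→CD adds C, D → {A, B, C, D, E}. Minimal: {B, E}⁺ = {B, E}; {A, E}⁺ = {A, E}; {A, B}⁺ = {A, B} — none reach the full schema.
{A, C, D}⁺: ACD→BE adds B, E → {A, B, C, D, E}. Minimal: {C, D}⁺ = {C, D}; {A, D}⁺ = {A, D}; {A, C}⁺ = {A, C} — none reach the full schema.

(A, B, E), (A, C, D)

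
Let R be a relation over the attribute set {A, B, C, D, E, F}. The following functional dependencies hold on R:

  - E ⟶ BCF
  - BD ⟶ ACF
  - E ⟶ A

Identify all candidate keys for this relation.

{D, E}

Attributes D, E never appear on any right-hand side, so every candidate key must contain {D, E}.
{D, E}⁺ = {A, B, C, D, E, F}, which is all of the schema, so {D, E} is the only candidate key.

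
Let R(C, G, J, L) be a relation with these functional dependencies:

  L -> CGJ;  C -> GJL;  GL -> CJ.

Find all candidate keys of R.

{C}⁺: C→GJL adds G, J, L → {C, G, J, L}.
{L}⁺: L→CGJ adds C, G, J → {C, G, J, L}.
Any other superkey contains one of these as a subset, so there are no further candidate keys.

C, L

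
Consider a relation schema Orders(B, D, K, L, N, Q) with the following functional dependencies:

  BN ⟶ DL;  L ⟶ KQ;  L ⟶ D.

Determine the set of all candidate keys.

{B, N}⁺: BN→DL adds D, L; L→KQ adds K, Q → {B, D, K, L, N, Q}. Minimal: {N}⁺ = {N}; {B}⁺ = {B} — none reach the full schema.

{B, N}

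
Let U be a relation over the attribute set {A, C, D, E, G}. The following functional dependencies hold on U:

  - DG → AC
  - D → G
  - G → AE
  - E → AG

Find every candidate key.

{D}

Attribute D never appears on the right-hand side of any dependency, so D must belong to every candidate key.
{D}⁺ = {A, C, D, E, G}, which is all of the schema, so {D} is the only candidate key.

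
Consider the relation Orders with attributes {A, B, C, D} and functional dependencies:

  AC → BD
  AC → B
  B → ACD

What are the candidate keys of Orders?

(B); (A, C)

{B}⁺: B→ACD adds A, C, D → {A, B, C, D}.
{A, C}⁺: AC→BD adds B, D → {A, B, C, D}. Minimal: {C}⁺ = {C}; {A}⁺ = {A} — none reach the full schema.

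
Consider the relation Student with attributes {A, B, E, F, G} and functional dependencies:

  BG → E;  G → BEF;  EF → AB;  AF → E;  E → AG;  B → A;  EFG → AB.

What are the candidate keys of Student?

(E); (G); (A, F); (B, F)

{E}⁺: E→AG adds A, G; G→BEF adds B, F → {A, B, E, F, G}.
{G}⁺: G→BEF adds B, E, F; EF→AB adds A → {A, B, E, F, G}.
{A, F}⁺: AF→E adds E; E→AG adds G; EFG→AB adds B → {A, B, E, F, G}. Minimal: {F}⁺ = {F}; {A}⁺ = {A} — none reach the full schema.
{B, F}⁺: B→A adds A; AF→E adds E; E→AG adds G → {A, B, E, F, G}. Minimal: {F}⁺ = {F}; {B}⁺ = {A, B} — none reach the full schema.
Any other superkey contains one of these as a subset, so there are no further candidate keys.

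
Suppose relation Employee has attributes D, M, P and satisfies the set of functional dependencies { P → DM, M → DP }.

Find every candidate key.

{M}⁺: M→DP adds D, P → {D, M, P}.
{P}⁺: P→DM adds D, M → {D, M, P}.

{M}, {P}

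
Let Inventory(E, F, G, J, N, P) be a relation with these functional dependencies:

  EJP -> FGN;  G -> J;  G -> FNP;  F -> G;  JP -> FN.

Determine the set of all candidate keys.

Attribute E never appears on the right-hand side of any dependency, so E must belong to every candidate key.
{E}⁺ = {E}, which is not all of the schema, so we must add further attributes.
{E, F}⁺: F→G adds G; G→J adds J; G→FNP adds N, P → {E, F, G, J, N, P}. Minimal: {F}⁺ = {F, G, J, N, P}; {E}⁺ = {E} — none reach the full schema.
{E, G}⁺: G→J adds J; G→FNP adds F, N, P → {E, F, G, J, N, P}. Minimal: {G}⁺ = {F, G, J, N, P}; {E}⁺ = {E} — none reach the full schema.
{E, J, P}⁺: EJP→FGN adds F, G, N → {E, F, G, J, N, P}. Minimal: {J, P}⁺ = {F, G, J, N, P}; {E, P}⁺ = {E, P}; {E, J}⁺ = {E, J} — none reach the full schema.
Any other superkey contains one of these as a subset, so there are no further candidate keys.

(E, F); (E, G); (E, J, P)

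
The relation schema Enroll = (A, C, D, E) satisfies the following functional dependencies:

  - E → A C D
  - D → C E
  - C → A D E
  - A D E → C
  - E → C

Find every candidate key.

{C}⁺: C→ADE adds A, D, E → {A, C, D, E}.
{D}⁺: D→CE adds C, E; C→ADE adds A → {A, C, D, E}.
{E}⁺: E→ACD adds A, C, D → {A, C, D, E}.

{C}, {D}, {E}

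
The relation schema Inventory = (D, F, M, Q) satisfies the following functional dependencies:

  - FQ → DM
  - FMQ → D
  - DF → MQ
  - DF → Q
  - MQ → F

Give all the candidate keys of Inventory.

{D, F}⁺: DF→MQ adds M, Q → {D, F, M, Q}. Minimal: {F}⁺ = {F}; {D}⁺ = {D} — none reach the full schema.
{F, Q}⁺: FQ→DM adds D, M → {D, F, M, Q}. Minimal: {Q}⁺ = {Q}; {F}⁺ = {F} — none reach the full schema.
{M, Q}⁺: MQ→F adds F; FQ→DM adds D → {D, F, M, Q}. Minimal: {Q}⁺ = {Q}; {M}⁺ = {M} — none reach the full schema.

{D, F}; {F, Q}; {M, Q}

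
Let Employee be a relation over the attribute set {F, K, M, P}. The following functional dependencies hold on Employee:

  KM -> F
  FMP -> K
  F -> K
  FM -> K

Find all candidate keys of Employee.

{F, M, P}, {K, M, P}

Attributes M, P never appear on any right-hand side, so every candidate key must contain {M, P}.
{M, P}⁺ = {M, P}, which is not all of the schema, so we must add further attributes.
{F, M, P}⁺: FMP→K adds K → {F, K, M, P}. Minimal: {M, P}⁺ = {M, P}; {F, P}⁺ = {F, K, P}; {F, M}⁺ = {F, K, M} — none reach the full schema.
{K, M, P}⁺: KM→F adds F → {F, K, M, P}. Minimal: {M, P}⁺ = {M, P}; {K, P}⁺ = {K, P}; {K, M}⁺ = {F, K, M} — none reach the full schema.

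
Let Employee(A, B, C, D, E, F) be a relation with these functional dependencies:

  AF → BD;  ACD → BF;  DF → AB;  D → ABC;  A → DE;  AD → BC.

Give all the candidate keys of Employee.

{A}; {D}

{A}⁺: A→DE adds D, E; AD→BC adds B, C; ACD→BF adds F → {A, B, C, D, E, F}.
{D}⁺: D→ABC adds A, B, C; A→DE adds E; ACD→BF adds F → {A, B, C, D, E, F}.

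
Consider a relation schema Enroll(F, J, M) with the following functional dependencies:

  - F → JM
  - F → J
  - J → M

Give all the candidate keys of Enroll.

{F}

Attribute F never appears on the right-hand side of any dependency, so F must belong to every candidate key.
{F}⁺ = {F, J, M}, which is all of the schema, so {F} is the only candidate key.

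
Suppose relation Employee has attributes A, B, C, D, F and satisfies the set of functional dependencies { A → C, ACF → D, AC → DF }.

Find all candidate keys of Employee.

Attributes A, B never appear on any right-hand side, so every candidate key must contain {A, B}.
{A, B}⁺ = {A, B, C, D, F}, which is all of the schema, so {A, B} is the only candidate key.

AB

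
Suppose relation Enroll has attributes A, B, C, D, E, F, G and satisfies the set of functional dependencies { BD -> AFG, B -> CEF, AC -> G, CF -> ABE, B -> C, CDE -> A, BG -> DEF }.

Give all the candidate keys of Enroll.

{B}⁺: B→CEF adds C, E, F; CF→ABE adds A; AC→G adds G; BG→DEF adds D → {A, B, C, D, E, F, G}.
{C, F}⁺: CF→ABE adds A, B, E; AC→G adds G; BG→DEF adds D → {A, B, C, D, E, F, G}. Minimal: {F}⁺ = {F}; {C}⁺ = {C} — none reach the full schema.

(B), (C, F)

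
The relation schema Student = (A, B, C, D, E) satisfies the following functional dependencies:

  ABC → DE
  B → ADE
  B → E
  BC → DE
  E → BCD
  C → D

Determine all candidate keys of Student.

{B}; {E}

{B}⁺: B→ADE adds A, D, E; E→BCD adds C → {A, B, C, D, E}.
{E}⁺: E→BCD adds B, C, D; B→ADE adds A → {A, B, C, D, E}.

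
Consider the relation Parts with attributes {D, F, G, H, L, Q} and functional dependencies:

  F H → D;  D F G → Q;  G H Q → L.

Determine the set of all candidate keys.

(F, G, H)

Attributes F, G, H never appear on any right-hand side, so every candidate key must contain {F, G, H}.
{F, G, H}⁺ = {D, F, G, H, L, Q}, which is all of the schema, so {F, G, H} is the only candidate key.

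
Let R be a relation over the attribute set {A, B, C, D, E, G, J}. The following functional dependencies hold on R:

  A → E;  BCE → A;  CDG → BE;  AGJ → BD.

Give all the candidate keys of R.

{A, C, G, J}⁺: A→E adds E; AGJ→BD adds B, D → {A, B, C, D, E, G, J}. Minimal: {C, G, J}⁺ = {C, G, J}; {A, G, J}⁺ = {A, B, D, E, G, J}; {A, C, J}⁺ = {A, C, E, J}; … — none reach the full schema.
{C, D, G, J}⁺: CDG→BE adds B, E; BCE→A adds A → {A, B, C, D, E, G, J}. Minimal: {D, G, J}⁺ = {D, G, J}; {C, G, J}⁺ = {C, G, J}; {C, D, J}⁺ = {C, D, J}; … — none reach the full schema.
{B, C, E, G, J}⁺: BCE→A adds A; AGJ→BD adds D → {A, B, C, D, E, G, J}. Minimal: {C, E, G, J}⁺ = {C, E, G, J}; {B, E, G, J}⁺ = {B, E, G, J}; {B, C, G, J}⁺ = {B, C, G, J}; … — none reach the full schema.
Any other superkey contains one of these as a subset, so there are no further candidate keys.

(A, C, G, J); (C, D, G, J); (B, C, E, G, J)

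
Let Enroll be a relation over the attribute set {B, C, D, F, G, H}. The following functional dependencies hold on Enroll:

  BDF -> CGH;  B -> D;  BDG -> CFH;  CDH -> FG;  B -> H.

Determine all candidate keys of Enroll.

{B, C}; {B, F}; {B, G}

Attribute B never appears on the right-hand side of any dependency, so B must belong to every candidate key.
{B}⁺ = {B, D, H}, which is not all of the schema, so we must add further attributes.
{B, C}⁺: B→D adds D; B→H adds H; CDH→FG adds F, G → {B, C, D, F, G, H}. Minimal: {C}⁺ = {C}; {B}⁺ = {B, D, H} — none reach the full schema.
{B, F}⁺: B→D adds D; B→H adds H; BDF→CGH adds C, G → {B, C, D, F, G, H}. Minimal: {F}⁺ = {F}; {B}⁺ = {B, D, H} — none reach the full schema.
{B, G}⁺: B→D adds D; BDG→CFH adds C, F, H → {B, C, D, F, G, H}. Minimal: {G}⁺ = {G}; {B}⁺ = {B, D, H} — none reach the full schema.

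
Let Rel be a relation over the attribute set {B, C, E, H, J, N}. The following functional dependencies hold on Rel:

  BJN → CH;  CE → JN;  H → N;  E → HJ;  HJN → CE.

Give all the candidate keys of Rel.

Attribute B never appears on the right-hand side of any dependency, so B must belong to every candidate key.
{B}⁺ = {B}, which is not all of the schema, so we must add further attributes.
{B, E}⁺: E→HJ adds H, J; H→N adds N; HJN→CE adds C → {B, C, E, H, J, N}.
{B, H, J}⁺: H→N adds N; HJN→CE adds C, E → {B, C, E, H, J, N}.
{B, J, N}⁺: BJN→CH adds C, H; HJN→CE adds E → {B, C, E, H, J, N}.

(B, E); (B, H, J); (B, J, N)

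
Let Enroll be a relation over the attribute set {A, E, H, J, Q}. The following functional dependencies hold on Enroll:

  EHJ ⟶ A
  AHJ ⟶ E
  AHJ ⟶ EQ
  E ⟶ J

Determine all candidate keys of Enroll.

Attribute H never appears on the right-hand side of any dependency, so H must belong to every candidate key.
{H}⁺ = {H}, which is not all of the schema, so we must add further attributes.
{E, H}⁺: E→J adds J; EHJ→A adds A; AHJ→EQ adds Q → {A, E, H, J, Q}. Minimal: {H}⁺ = {H}; {E}⁺ = {E, J} — none reach the full schema.
{A, H, J}⁺: AHJ→E adds E; AHJ→EQ adds Q → {A, E, H, J, Q}. Minimal: {H, J}⁺ = {H, J}; {A, J}⁺ = {A, J}; {A, H}⁺ = {A, H} — none reach the full schema.

{E, H}; {A, H, J}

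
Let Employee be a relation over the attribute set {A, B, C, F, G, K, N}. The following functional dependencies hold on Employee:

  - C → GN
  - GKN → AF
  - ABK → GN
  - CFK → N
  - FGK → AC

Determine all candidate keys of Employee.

Attributes B, K never appear on any right-hand side, so every candidate key must contain {B, K}.
{B, K}⁺ = {B, K}, which is not all of the schema, so we must add further attributes.
{A, B, K}⁺: ABK→GN adds G, N; GKN→AF adds F; FGK→AC adds C → {A, B, C, F, G, K, N}. Minimal: {B, K}⁺ = {B, K}; {A, K}⁺ = {A, K}; {A, B}⁺ = {A, B} — none reach the full schema.
{B, C, K}⁺: C→GN adds G, N; GKN→AF adds A, F → {A, B, C, F, G, K, N}. Minimal: {C, K}⁺ = {A, C, F, G, K, N}; {B, K}⁺ = {B, K}; {B, C}⁺ = {B, C, G, N} — none reach the full schema.
{B, F, G, K}⁺: FGK→AC adds A, C; C→GN adds N → {A, B, C, F, G, K, N}. Minimal: {F, G, K}⁺ = {A, C, F, G, K, N}; {B, G, K}⁺ = {B, G, K}; {B, F, K}⁺ = {B, F, K}; … — none reach the full schema.
{B, G, K, N}⁺: GKN→AF adds A, F; FGK→AC adds C → {A, B, C, F, G, K, N}. Minimal: {G, K, N}⁺ = {A, C, F, G, K, N}; {B, K, N}⁺ = {B, K, N}; {B, G, N}⁺ = {B, G, N}; … — none reach the full schema.
Any other superkey contains one of these as a subset, so there are no further candidate keys.

ABK, BCK, BFGK, BGKN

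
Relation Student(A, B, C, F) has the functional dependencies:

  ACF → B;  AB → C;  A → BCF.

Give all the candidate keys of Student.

(A)

Attribute A never appears on the right-hand side of any dependency, so A must belong to every candidate key.
{A}⁺ = {A, B, C, F}, which is all of the schema, so {A} is the only candidate key.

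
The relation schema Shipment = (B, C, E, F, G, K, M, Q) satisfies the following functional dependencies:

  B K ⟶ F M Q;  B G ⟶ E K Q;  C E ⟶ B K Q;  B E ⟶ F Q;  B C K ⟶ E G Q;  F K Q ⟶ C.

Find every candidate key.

{B, G}⁺: BG→EKQ adds E, K, Q; BE→FQ adds F; FKQ→C adds C; BK→FMQ adds M → {B, C, E, F, G, K, M, Q}.
{B, K}⁺: BK→FMQ adds F, M, Q; FKQ→C adds C; BCK→EGQ adds E, G → {B, C, E, F, G, K, M, Q}.
{C, E}⁺: CE→BKQ adds B, K, Q; BE→FQ adds F; BCK→EGQ adds G; BK→FMQ adds M → {B, C, E, F, G, K, M, Q}.
{E, F, K, Q}⁺: FKQ→C adds C; CE→BKQ adds B; BCK→EGQ adds G; BK→FMQ adds M → {B, C, E, F, G, K, M, Q}.

{B, G}, {B, K}, {C, E}, {E, F, K, Q}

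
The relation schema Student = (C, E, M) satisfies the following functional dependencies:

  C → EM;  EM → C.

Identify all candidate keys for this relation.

C, EM

{C}⁺: C→EM adds E, M → {C, E, M}.
{E, M}⁺: EM→C adds C → {C, E, M}. Minimal: {M}⁺ = {M}; {E}⁺ = {E} — none reach the full schema.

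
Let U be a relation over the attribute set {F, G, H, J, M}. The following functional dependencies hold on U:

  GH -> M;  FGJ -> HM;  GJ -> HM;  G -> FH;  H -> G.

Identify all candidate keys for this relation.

{G, J}; {H, J}

Attribute J never appears on the right-hand side of any dependency, so J must belong to every candidate key.
{J}⁺ = {J}, which is not all of the schema, so we must add further attributes.
{G, J}⁺: GJ→HM adds H, M; G→FH adds F → {F, G, H, J, M}.
{H, J}⁺: H→G adds G; GH→M adds M; G→FH adds F → {F, G, H, J, M}.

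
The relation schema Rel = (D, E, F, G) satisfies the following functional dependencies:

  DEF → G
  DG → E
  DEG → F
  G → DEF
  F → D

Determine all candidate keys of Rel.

{G}⁺: G→DEF adds D, E, F → {D, E, F, G}.
{E, F}⁺: F→D adds D; DEF→G adds G → {D, E, F, G}. Minimal: {F}⁺ = {D, F}; {E}⁺ = {E} — none reach the full schema.
Any other superkey contains one of these as a subset, so there are no further candidate keys.

{G}, {E, F}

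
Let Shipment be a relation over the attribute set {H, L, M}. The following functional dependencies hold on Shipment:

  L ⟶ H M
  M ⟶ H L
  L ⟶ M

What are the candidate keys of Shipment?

{L}; {M}

{L}⁺: L→HM adds H, M → {H, L, M}.
{M}⁺: M→HL adds H, L → {H, L, M}.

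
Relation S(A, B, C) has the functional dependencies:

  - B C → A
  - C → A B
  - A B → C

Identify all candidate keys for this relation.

{C}⁺: C→AB adds A, B → {A, B, C}.
{A, B}⁺: AB→C adds C → {A, B, C}. Minimal: {B}⁺ = {B}; {A}⁺ = {A} — none reach the full schema.

{C}, {A, B}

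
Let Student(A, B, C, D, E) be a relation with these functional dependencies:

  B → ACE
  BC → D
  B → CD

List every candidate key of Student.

{B}

Attribute B never appears on the right-hand side of any dependency, so B must belong to every candidate key.
{B}⁺ = {A, B, C, D, E}, which is all of the schema, so {B} is the only candidate key.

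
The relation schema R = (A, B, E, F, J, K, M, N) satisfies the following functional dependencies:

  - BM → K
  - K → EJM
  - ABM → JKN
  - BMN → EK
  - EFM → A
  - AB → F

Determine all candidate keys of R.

(A, B, K), (A, B, M), (B, F, K), (B, F, M)

Attribute B never appears on the right-hand side of any dependency, so B must belong to every candidate key.
{B}⁺ = {B}, which is not all of the schema, so we must add further attributes.
{A, B, K}⁺: K→EJM adds E, J, M; ABM→JKN adds N; AB→F adds F → {A, B, E, F, J, K, M, N}. Minimal: {B, K}⁺ = {B, E, J, K, M}; {A, K}⁺ = {A, E, J, K, M}; {A, B}⁺ = {A, B, F} — none reach the full schema.
{A, B, M}⁺: BM→K adds K; K→EJM adds E, J; ABM→JKN adds N; AB→F adds F → {A, B, E, F, J, K, M, N}. Minimal: {B, M}⁺ = {B, E, J, K, M}; {A, M}⁺ = {A, M}; {A, B}⁺ = {A, B, F} — none reach the full schema.
{B, F, K}⁺: K→EJM adds E, J, M; EFM→A adds A; ABM→JKN adds N → {A, B, E, F, J, K, M, N}. Minimal: {F, K}⁺ = {A, E, F, J, K, M}; {B, K}⁺ = {B, E, J, K, M}; {B, F}⁺ = {B, F} — none reach the full schema.
{B, F, M}⁺: BM→K adds K; K→EJM adds E, J; EFM→A adds A; ABM→JKN adds N → {A, B, E, F, J, K, M, N}. Minimal: {F, M}⁺ = {F, M}; {B, M}⁺ = {B, E, J, K, M}; {B, F}⁺ = {B, F} — none reach the full schema.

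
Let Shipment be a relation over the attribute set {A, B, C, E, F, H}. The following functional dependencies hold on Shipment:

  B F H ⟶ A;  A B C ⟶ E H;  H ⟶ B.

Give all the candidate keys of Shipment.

{C, F, H}⁺: H→B adds B; BFH→A adds A; ABC→EH adds E → {A, B, C, E, F, H}.
{A, B, C, F}⁺: ABC→EH adds E, H → {A, B, C, E, F, H}.

(C, F, H), (A, B, C, F)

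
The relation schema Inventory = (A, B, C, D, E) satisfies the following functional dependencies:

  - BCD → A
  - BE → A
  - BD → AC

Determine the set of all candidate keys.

Attributes B, D, E never appear on any right-hand side, so every candidate key must contain {B, D, E}.
{B, D, E}⁺ = {A, B, C, D, E}, which is all of the schema, so {B, D, E} is the only candidate key.

{B, D, E}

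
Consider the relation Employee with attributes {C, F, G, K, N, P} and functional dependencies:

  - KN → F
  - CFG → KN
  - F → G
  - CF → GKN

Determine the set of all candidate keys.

{C, F, P}⁺: F→G adds G; CF→GKN adds K, N → {C, F, G, K, N, P}.
{C, K, N, P}⁺: KN→F adds F; F→G adds G → {C, F, G, K, N, P}.

{C, F, P}, {C, K, N, P}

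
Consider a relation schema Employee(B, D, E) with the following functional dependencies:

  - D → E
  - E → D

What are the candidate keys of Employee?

{B, D}, {B, E}

{B, D}⁺: D→E adds E → {B, D, E}. Minimal: {D}⁺ = {D, E}; {B}⁺ = {B} — none reach the full schema.
{B, E}⁺: E→D adds D → {B, D, E}. Minimal: {E}⁺ = {D, E}; {B}⁺ = {B} — none reach the full schema.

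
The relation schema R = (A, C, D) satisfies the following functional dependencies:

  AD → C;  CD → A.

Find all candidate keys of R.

Attribute D never appears on the right-hand side of any dependency, so D must belong to every candidate key.
{D}⁺ = {D}, which is not all of the schema, so we must add further attributes.
{A, D}⁺: AD→C adds C → {A, C, D}. Minimal: {D}⁺ = {D}; {A}⁺ = {A} — none reach the full schema.
{C, D}⁺: CD→A adds A → {A, C, D}. Minimal: {D}⁺ = {D}; {C}⁺ = {C} — none reach the full schema.

AD, CD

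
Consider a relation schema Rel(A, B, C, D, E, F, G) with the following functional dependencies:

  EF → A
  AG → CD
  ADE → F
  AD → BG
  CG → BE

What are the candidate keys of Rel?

{A, D}, {A, G}, {C, F, G}, {D, E, F}, {E, F, G}

{A, D}⁺: AD→BG adds B, G; AG→CD adds C; CG→BE adds E; ADE→F adds F → {A, B, C, D, E, F, G}. Minimal: {D}⁺ = {D}; {A}⁺ = {A} — none reach the full schema.
{A, G}⁺: AG→CD adds C, D; AD→BG adds B; CG→BE adds E; ADE→F adds F → {A, B, C, D, E, F, G}. Minimal: {G}⁺ = {G}; {A}⁺ = {A} — none reach the full schema.
{C, F, G}⁺: CG→BE adds B, E; EF→A adds A; AG→CD adds D → {A, B, C, D, E, F, G}. Minimal: {F, G}⁺ = {F, G}; {C, G}⁺ = {B, C, E, G}; {C, F}⁺ = {C, F} — none reach the full schema.
{D, E, F}⁺: EF→A adds A; AD→BG adds B, G; AG→CD adds C → {A, B, C, D, E, F, G}. Minimal: {E, F}⁺ = {A, E, F}; {D, F}⁺ = {D, F}; {D, E}⁺ = {D, E} — none reach the full schema.
{E, F, G}⁺: EF→A adds A; AG→CD adds C, D; AD→BG adds B → {A, B, C, D, E, F, G}. Minimal: {F, G}⁺ = {F, G}; {E, G}⁺ = {E, G}; {E, F}⁺ = {A, E, F} — none reach the full schema.
Any other superkey contains one of these as a subset, so there are no further candidate keys.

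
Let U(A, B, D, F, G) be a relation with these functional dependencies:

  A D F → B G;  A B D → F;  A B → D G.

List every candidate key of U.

{A, B}, {A, D, F}

Attribute A never appears on the right-hand side of any dependency, so A must belong to every candidate key.
{A}⁺ = {A}, which is not all of the schema, so we must add further attributes.
{A, B}⁺: AB→DG adds D, G; ABD→F adds F → {A, B, D, F, G}. Minimal: {B}⁺ = {B}; {A}⁺ = {A} — none reach the full schema.
{A, D, F}⁺: ADF→BG adds B, G → {A, B, D, F, G}. Minimal: {D, F}⁺ = {D, F}; {A, F}⁺ = {A, F}; {A, D}⁺ = {A, D} — none reach the full schema.
Any other superkey contains one of these as a subset, so there are no further candidate keys.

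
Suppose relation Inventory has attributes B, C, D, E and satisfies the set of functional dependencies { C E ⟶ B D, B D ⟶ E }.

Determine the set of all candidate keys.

CE, BCD

Attribute C never appears on the right-hand side of any dependency, so C must belong to every candidate key.
{C}⁺ = {C}, which is not all of the schema, so we must add further attributes.
{C, E}⁺: CE→BD adds B, D → {B, C, D, E}. Minimal: {E}⁺ = {E}; {C}⁺ = {C} — none reach the full schema.
{B, C, D}⁺: BD→E adds E → {B, C, D, E}. Minimal: {C, D}⁺ = {C, D}; {B, D}⁺ = {B, D, E}; {B, C}⁺ = {B, C} — none reach the full schema.
Any other superkey contains one of these as a subset, so there are no further candidate keys.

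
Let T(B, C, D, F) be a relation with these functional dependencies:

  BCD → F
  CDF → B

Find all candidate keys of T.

{B, C, D}⁺: BCD→F adds F → {B, C, D, F}.
{C, D, F}⁺: CDF→B adds B → {B, C, D, F}.

{B, C, D}, {C, D, F}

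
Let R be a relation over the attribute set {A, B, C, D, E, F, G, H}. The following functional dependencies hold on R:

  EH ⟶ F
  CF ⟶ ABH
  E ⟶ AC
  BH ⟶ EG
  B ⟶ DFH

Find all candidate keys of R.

{B}, {C, F}, {E, F}, {E, H}

{B}⁺: B→DFH adds D, F, H; BH→EG adds E, G; E→AC adds A, C → {A, B, C, D, E, F, G, H}.
{C, F}⁺: CF→ABH adds A, B, H; BH→EG adds E, G; B→DFH adds D → {A, B, C, D, E, F, G, H}. Minimal: {F}⁺ = {F}; {C}⁺ = {C} — none reach the full schema.
{E, F}⁺: E→AC adds A, C; CF→ABH adds B, H; BH→EG adds G; B→DFH adds D → {A, B, C, D, E, F, G, H}. Minimal: {F}⁺ = {F}; {E}⁺ = {A, C, E} — none reach the full schema.
{E, H}⁺: EH→F adds F; E→AC adds A, C; CF→ABH adds B; BH→EG adds G; B→DFH adds D → {A, B, C, D, E, F, G, H}. Minimal: {H}⁺ = {H}; {E}⁺ = {A, C, E} — none reach the full schema.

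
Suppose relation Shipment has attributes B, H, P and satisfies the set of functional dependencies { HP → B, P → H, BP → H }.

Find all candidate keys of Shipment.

Attribute P never appears on the right-hand side of any dependency, so P must belong to every candidate key.
{P}⁺ = {B, H, P}, which is all of the schema, so {P} is the only candidate key.

{P}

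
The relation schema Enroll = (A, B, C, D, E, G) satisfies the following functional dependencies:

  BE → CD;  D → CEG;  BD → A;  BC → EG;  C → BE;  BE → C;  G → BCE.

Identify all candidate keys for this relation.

{C}⁺: C→BE adds B, E; BE→CD adds D; D→CEG adds G; BD→A adds A → {A, B, C, D, E, G}.
{D}⁺: D→CEG adds C, E, G; C→BE adds B; BD→A adds A → {A, B, C, D, E, G}.
{G}⁺: G→BCE adds B, C, E; BE→CD adds D; BD→A adds A → {A, B, C, D, E, G}.
{B, E}⁺: BE→CD adds C, D; D→CEG adds G; BD→A adds A → {A, B, C, D, E, G}. Minimal: {E}⁺ = {E}; {B}⁺ = {B} — none reach the full schema.

{C}, {D}, {G}, {B, E}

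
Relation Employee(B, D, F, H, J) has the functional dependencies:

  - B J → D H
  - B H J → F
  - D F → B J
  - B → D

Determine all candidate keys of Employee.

(B, F); (B, J); (D, F)

{B, F}⁺: B→D adds D; DF→BJ adds J; BJ→DH adds H → {B, D, F, H, J}.
{B, J}⁺: BJ→DH adds D, H; BHJ→F adds F → {B, D, F, H, J}.
{D, F}⁺: DF→BJ adds B, J; BJ→DH adds H → {B, D, F, H, J}.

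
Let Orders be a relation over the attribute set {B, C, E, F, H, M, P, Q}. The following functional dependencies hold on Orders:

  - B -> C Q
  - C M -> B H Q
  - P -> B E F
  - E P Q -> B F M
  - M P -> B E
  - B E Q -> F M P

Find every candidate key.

{P}, {B, E}, {C, E, M}

{P}⁺: P→BEF adds B, E, F; B→CQ adds C, Q; EPQ→BFM adds M; CM→BHQ adds H → {B, C, E, F, H, M, P, Q}.
{B, E}⁺: B→CQ adds C, Q; BEQ→FMP adds F, M, P; CM→BHQ adds H → {B, C, E, F, H, M, P, Q}. Minimal: {E}⁺ = {E}; {B}⁺ = {B, C, Q} — none reach the full schema.
{C, E, M}⁺: CM→BHQ adds B, H, Q; BEQ→FMP adds F, P → {B, C, E, F, H, M, P, Q}. Minimal: {E, M}⁺ = {E, M}; {C, M}⁺ = {B, C, H, M, Q}; {C, E}⁺ = {C, E} — none reach the full schema.
Any other superkey contains one of these as a subset, so there are no further candidate keys.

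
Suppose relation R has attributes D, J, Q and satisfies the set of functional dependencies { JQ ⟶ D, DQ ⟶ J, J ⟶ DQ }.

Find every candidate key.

{J}⁺: J→DQ adds D, Q → {D, J, Q}.
{D, Q}⁺: DQ→J adds J → {D, J, Q}.

{J}, {D, Q}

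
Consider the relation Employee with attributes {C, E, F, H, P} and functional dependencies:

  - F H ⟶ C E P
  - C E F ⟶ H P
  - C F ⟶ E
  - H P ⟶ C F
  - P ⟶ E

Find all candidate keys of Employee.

{C, F}⁺: CF→E adds E; CEF→HP adds H, P → {C, E, F, H, P}. Minimal: {F}⁺ = {F}; {C}⁺ = {C} — none reach the full schema.
{F, H}⁺: FH→CEP adds C, E, P → {C, E, F, H, P}. Minimal: {H}⁺ = {H}; {F}⁺ = {F} — none reach the full schema.
{H, P}⁺: HP→CF adds C, F; P→E adds E → {C, E, F, H, P}. Minimal: {P}⁺ = {E, P}; {H}⁺ = {H} — none reach the full schema.
Any other superkey contains one of these as a subset, so there are no further candidate keys.

{C, F}, {F, H}, {H, P}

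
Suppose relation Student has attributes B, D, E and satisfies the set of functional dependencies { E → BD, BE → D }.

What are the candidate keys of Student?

Attribute E never appears on the right-hand side of any dependency, so E must belong to every candidate key.
{E}⁺ = {B, D, E}, which is all of the schema, so {E} is the only candidate key.

E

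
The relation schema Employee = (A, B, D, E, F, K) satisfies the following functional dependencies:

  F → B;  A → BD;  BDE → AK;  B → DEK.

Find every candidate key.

{F}

Attribute F never appears on the right-hand side of any dependency, so F must belong to every candidate key.
{F}⁺ = {A, B, D, E, F, K}, which is all of the schema, so {F} is the only candidate key.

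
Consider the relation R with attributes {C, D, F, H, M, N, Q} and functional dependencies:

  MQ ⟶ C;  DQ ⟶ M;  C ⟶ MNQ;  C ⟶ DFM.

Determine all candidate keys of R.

Attribute H never appears on the right-hand side of any dependency, so H must belong to every candidate key.
{H}⁺ = {H}, which is not all of the schema, so we must add further attributes.
{C, H}⁺: C→MNQ adds M, N, Q; C→DFM adds D, F → {C, D, F, H, M, N, Q}. Minimal: {H}⁺ = {H}; {C}⁺ = {C, D, F, M, N, Q} — none reach the full schema.
{D, H, Q}⁺: DQ→M adds M; MQ→C adds C; C→MNQ adds N; C→DFM adds F → {C, D, F, H, M, N, Q}. Minimal: {H, Q}⁺ = {H, Q}; {D, Q}⁺ = {C, D, F, M, N, Q}; {D, H}⁺ = {D, H} — none reach the full schema.
{H, M, Q}⁺: MQ→C adds C; C→MNQ adds N; C→DFM adds D, F → {C, D, F, H, M, N, Q}. Minimal: {M, Q}⁺ = {C, D, F, M, N, Q}; {H, Q}⁺ = {H, Q}; {H, M}⁺ = {H, M} — none reach the full schema.

(C, H), (D, H, Q), (H, M, Q)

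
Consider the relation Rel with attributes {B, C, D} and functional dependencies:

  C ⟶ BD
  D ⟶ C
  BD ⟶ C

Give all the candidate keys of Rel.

{C}, {D}

{C}⁺: C→BD adds B, D → {B, C, D}.
{D}⁺: D→C adds C; C→BD adds B → {B, C, D}.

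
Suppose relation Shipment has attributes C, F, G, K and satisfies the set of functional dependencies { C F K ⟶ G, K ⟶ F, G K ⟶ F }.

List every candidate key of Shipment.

{C, K}

Attributes C, K never appear on any right-hand side, so every candidate key must contain {C, K}.
{C, K}⁺ = {C, F, G, K}, which is all of the schema, so {C, K} is the only candidate key.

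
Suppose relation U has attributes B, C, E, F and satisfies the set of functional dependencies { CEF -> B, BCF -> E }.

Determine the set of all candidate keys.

BCF; CEF

Attributes C, F never appear on any right-hand side, so every candidate key must contain {C, F}.
{C, F}⁺ = {C, F}, which is not all of the schema, so we must add further attributes.
{B, C, F}⁺: BCF→E adds E → {B, C, E, F}. Minimal: {C, F}⁺ = {C, F}; {B, F}⁺ = {B, F}; {B, C}⁺ = {B, C} — none reach the full schema.
{C, E, F}⁺: CEF→B adds B → {B, C, E, F}. Minimal: {E, F}⁺ = {E, F}; {C, F}⁺ = {C, F}; {C, E}⁺ = {C, E} — none reach the full schema.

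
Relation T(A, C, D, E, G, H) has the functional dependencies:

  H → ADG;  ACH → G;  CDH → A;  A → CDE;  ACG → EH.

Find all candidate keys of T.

{H}⁺: H→ADG adds A, D, G; A→CDE adds C, E → {A, C, D, E, G, H}.
{A, G}⁺: A→CDE adds C, D, E; ACG→EH adds H → {A, C, D, E, G, H}. Minimal: {G}⁺ = {G}; {A}⁺ = {A, C, D, E} — none reach the full schema.

{H}, {A, G}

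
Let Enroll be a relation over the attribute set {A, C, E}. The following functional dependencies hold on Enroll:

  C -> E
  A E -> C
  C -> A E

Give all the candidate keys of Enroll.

{C}⁺: C→E adds E; C→AE adds A → {A, C, E}.
{A, E}⁺: AE→C adds C → {A, C, E}.

(C), (A, E)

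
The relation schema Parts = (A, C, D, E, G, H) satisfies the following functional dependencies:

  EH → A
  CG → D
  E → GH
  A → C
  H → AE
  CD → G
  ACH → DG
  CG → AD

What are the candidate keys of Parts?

{E}⁺: E→GH adds G, H; H→AE adds A; A→C adds C; ACH→DG adds D → {A, C, D, E, G, H}.
{H}⁺: H→AE adds A, E; E→GH adds G; A→C adds C; ACH→DG adds D → {A, C, D, E, G, H}.

{E}, {H}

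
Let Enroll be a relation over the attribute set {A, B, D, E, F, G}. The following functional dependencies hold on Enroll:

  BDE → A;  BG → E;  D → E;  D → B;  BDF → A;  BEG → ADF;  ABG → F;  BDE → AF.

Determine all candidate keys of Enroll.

Attribute G never appears on the right-hand side of any dependency, so G must belong to every candidate key.
{G}⁺ = {G}, which is not all of the schema, so we must add further attributes.
{B, G}⁺: BG→E adds E; BEG→ADF adds A, D, F → {A, B, D, E, F, G}. Minimal: {G}⁺ = {G}; {B}⁺ = {B} — none reach the full schema.
{D, G}⁺: D→E adds E; D→B adds B; BEG→ADF adds A, F → {A, B, D, E, F, G}. Minimal: {G}⁺ = {G}; {D}⁺ = {A, B, D, E, F} — none reach the full schema.

(B, G), (D, G)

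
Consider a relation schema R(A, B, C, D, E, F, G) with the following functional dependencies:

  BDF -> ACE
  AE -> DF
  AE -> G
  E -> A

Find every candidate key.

{B, E}, {B, D, F}

{B, E}⁺: E→A adds A; AE→DF adds D, F; AE→G adds G; BDF→ACE adds C → {A, B, C, D, E, F, G}.
{B, D, F}⁺: BDF→ACE adds A, C, E; AE→G adds G → {A, B, C, D, E, F, G}.
Any other superkey contains one of these as a subset, so there are no further candidate keys.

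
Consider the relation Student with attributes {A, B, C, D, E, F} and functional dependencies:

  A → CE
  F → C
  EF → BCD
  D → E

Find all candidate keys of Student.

(A, F)

Attributes A, F never appear on any right-hand side, so every candidate key must contain {A, F}.
{A, F}⁺ = {A, B, C, D, E, F}, which is all of the schema, so {A, F} is the only candidate key.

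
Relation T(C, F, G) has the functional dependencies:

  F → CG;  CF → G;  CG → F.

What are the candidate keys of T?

{F}, {C, G}

{F}⁺: F→CG adds C, G → {C, F, G}.
{C, G}⁺: CG→F adds F → {C, F, G}. Minimal: {G}⁺ = {G}; {C}⁺ = {C} — none reach the full schema.
Any other superkey contains one of these as a subset, so there are no further candidate keys.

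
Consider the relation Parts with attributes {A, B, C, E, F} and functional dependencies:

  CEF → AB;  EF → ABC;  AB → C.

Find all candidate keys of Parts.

Attributes E, F never appear on any right-hand side, so every candidate key must contain {E, F}.
{E, F}⁺ = {A, B, C, E, F}, which is all of the schema, so {E, F} is the only candidate key.

(E, F)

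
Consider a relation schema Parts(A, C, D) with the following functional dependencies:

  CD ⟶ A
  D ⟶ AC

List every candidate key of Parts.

Attribute D never appears on the right-hand side of any dependency, so D must belong to every candidate key.
{D}⁺ = {A, C, D}, which is all of the schema, so {D} is the only candidate key.

{D}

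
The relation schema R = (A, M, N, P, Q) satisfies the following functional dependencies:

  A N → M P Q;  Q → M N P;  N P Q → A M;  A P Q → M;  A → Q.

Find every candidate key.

(A); (Q)

{A}⁺: A→Q adds Q; Q→MNP adds M, N, P → {A, M, N, P, Q}.
{Q}⁺: Q→MNP adds M, N, P; NPQ→AM adds A → {A, M, N, P, Q}.
Any other superkey contains one of these as a subset, so there are no further candidate keys.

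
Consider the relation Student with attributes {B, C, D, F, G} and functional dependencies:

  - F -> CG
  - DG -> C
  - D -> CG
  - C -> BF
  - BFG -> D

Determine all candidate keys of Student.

C, D, F

{C}⁺: C→BF adds B, F; F→CG adds G; BFG→D adds D → {B, C, D, F, G}.
{D}⁺: D→CG adds C, G; C→BF adds B, F → {B, C, D, F, G}.
{F}⁺: F→CG adds C, G; C→BF adds B; BFG→D adds D → {B, C, D, F, G}.
Any other superkey contains one of these as a subset, so there are no further candidate keys.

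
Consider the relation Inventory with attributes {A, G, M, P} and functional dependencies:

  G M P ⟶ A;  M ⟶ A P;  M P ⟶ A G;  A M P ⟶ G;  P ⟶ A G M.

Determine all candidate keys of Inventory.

{M}, {P}

{M}⁺: M→AP adds A, P; MP→AG adds G → {A, G, M, P}.
{P}⁺: P→AGM adds A, G, M → {A, G, M, P}.
Any other superkey contains one of these as a subset, so there are no further candidate keys.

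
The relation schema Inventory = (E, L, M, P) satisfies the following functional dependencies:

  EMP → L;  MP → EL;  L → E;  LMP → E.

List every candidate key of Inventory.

{M, P}⁺: MP→EL adds E, L → {E, L, M, P}.
No other minimal superkey exists.

{M, P}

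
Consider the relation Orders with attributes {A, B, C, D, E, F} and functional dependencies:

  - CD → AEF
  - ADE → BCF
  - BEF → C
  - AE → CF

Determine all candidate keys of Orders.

Attribute D never appears on the right-hand side of any dependency, so D must belong to every candidate key.
{D}⁺ = {D}, which is not all of the schema, so we must add further attributes.
{C, D}⁺: CD→AEF adds A, E, F; ADE→BCF adds B → {A, B, C, D, E, F}. Minimal: {D}⁺ = {D}; {C}⁺ = {C} — none reach the full schema.
{A, D, E}⁺: ADE→BCF adds B, C, F → {A, B, C, D, E, F}. Minimal: {D, E}⁺ = {D, E}; {A, E}⁺ = {A, C, E, F}; {A, D}⁺ = {A, D} — none reach the full schema.
{B, D, E, F}⁺: BEF→C adds C; CD→AEF adds A → {A, B, C, D, E, F}. Minimal: {D, E, F}⁺ = {D, E, F}; {B, E, F}⁺ = {B, C, E, F}; {B, D, F}⁺ = {B, D, F}; … — none reach the full schema.
Any other superkey contains one of these as a subset, so there are no further candidate keys.

{C, D}, {A, D, E}, {B, D, E, F}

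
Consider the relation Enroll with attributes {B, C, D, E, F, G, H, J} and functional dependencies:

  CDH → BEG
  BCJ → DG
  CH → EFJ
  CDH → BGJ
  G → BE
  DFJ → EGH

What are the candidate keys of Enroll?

Attribute C never appears on the right-hand side of any dependency, so C must belong to every candidate key.
{C}⁺ = {C}, which is not all of the schema, so we must add further attributes.
{B, C, H}⁺: CH→EFJ adds E, F, J; BCJ→DG adds D, G → {B, C, D, E, F, G, H, J}.
{C, D, H}⁺: CDH→BEG adds B, E, G; CH→EFJ adds F, J → {B, C, D, E, F, G, H, J}.
{C, G, H}⁺: CH→EFJ adds E, F, J; G→BE adds B; BCJ→DG adds D → {B, C, D, E, F, G, H, J}.
{B, C, F, J}⁺: BCJ→DG adds D, G; G→BE adds E; DFJ→EGH adds H → {B, C, D, E, F, G, H, J}.
{C, D, F, J}⁺: DFJ→EGH adds E, G, H; CDH→BEG adds B → {B, C, D, E, F, G, H, J}.
{C, F, G, J}⁺: G→BE adds B, E; BCJ→DG adds D; DFJ→EGH adds H → {B, C, D, E, F, G, H, J}.
Any other superkey contains one of these as a subset, so there are no further candidate keys.

BCH; CDH; CGH; BCFJ; CDFJ; CFGJ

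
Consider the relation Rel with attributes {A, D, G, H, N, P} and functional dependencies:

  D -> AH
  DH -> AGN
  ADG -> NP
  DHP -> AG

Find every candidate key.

Attribute D never appears on the right-hand side of any dependency, so D must belong to every candidate key.
{D}⁺ = {A, D, G, H, N, P}, which is all of the schema, so {D} is the only candidate key.

{D}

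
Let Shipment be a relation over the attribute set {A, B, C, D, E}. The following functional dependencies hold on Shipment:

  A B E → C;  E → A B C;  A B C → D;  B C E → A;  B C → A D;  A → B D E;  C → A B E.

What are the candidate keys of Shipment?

{A}, {C}, {E}

{A}⁺: A→BDE adds B, D, E; ABE→C adds C → {A, B, C, D, E}.
{C}⁺: C→ABE adds A, B, E; ABC→D adds D → {A, B, C, D, E}.
{E}⁺: E→ABC adds A, B, C; ABC→D adds D → {A, B, C, D, E}.
Any other superkey contains one of these as a subset, so there are no further candidate keys.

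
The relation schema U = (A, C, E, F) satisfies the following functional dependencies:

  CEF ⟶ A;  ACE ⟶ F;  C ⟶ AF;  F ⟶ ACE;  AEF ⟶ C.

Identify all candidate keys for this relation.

{C}⁺: C→AF adds A, F; F→ACE adds E → {A, C, E, F}.
{F}⁺: F→ACE adds A, C, E → {A, C, E, F}.

{C}, {F}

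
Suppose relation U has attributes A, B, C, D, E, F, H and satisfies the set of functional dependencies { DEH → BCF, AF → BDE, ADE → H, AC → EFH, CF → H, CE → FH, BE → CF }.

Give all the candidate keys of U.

Attribute A never appears on the right-hand side of any dependency, so A must belong to every candidate key.
{A}⁺ = {A}, which is not all of the schema, so we must add further attributes.
{A, C}⁺: AC→EFH adds E, F, H; AF→BDE adds B, D → {A, B, C, D, E, F, H}. Minimal: {C}⁺ = {C}; {A}⁺ = {A} — none reach the full schema.
{A, F}⁺: AF→BDE adds B, D, E; ADE→H adds H; BE→CF adds C → {A, B, C, D, E, F, H}. Minimal: {F}⁺ = {F}; {A}⁺ = {A} — none reach the full schema.
{A, B, E}⁺: BE→CF adds C, F; AF→BDE adds D; ADE→H adds H → {A, B, C, D, E, F, H}. Minimal: {B, E}⁺ = {B, C, E, F, H}; {A, E}⁺ = {A, E}; {A, B}⁺ = {A, B} — none reach the full schema.
{A, D, E}⁺: ADE→H adds H; DEH→BCF adds B, C, F → {A, B, C, D, E, F, H}. Minimal: {D, E}⁺ = {D, E}; {A, E}⁺ = {A, E}; {A, D}⁺ = {A, D} — none reach the full schema.
Any other superkey contains one of these as a subset, so there are no further candidate keys.

(A, C), (A, F), (A, B, E), (A, D, E)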